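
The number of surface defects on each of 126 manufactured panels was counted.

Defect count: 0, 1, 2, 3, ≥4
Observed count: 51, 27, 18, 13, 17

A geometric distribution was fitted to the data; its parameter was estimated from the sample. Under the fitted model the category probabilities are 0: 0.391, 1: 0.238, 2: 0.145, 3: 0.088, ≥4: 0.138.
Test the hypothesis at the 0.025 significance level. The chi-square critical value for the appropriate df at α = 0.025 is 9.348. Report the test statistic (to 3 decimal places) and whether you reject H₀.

0.701; do not reject

Expected counts E_i = n·p_i: 126×0.391 = 49.266, 126×0.238 = 29.988, 126×0.145 = 18.27, 126×0.088 = 11.088, 126×0.138 = 17.388.
χ² = (51−49.266)²/49.266 + (27−29.988)²/29.988 + (18−18.27)²/18.27 + (13−11.088)²/11.088 + (17−17.388)²/17.388
   = 0.0610 + 0.2977 + 0.0040 + 0.3297 + 0.0087
Sum = 0.701
df = 3. Since 0.701 < 9.348, we do not reject H₀.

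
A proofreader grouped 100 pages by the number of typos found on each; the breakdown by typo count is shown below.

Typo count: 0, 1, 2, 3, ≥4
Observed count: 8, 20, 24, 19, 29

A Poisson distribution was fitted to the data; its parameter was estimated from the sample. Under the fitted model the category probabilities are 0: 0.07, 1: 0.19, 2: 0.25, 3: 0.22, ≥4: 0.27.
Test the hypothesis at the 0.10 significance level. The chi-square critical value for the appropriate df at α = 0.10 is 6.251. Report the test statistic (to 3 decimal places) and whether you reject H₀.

Expected counts E_i = n·p_i: 100×0.07 = 7, 100×0.19 = 19, 100×0.25 = 25, 100×0.22 = 22, 100×0.27 = 27.
χ² = (8−7)²/7 + (20−19)²/19 + (24−25)²/25 + (19−22)²/22 + (29−27)²/27
   = 0.1429 + 0.0526 + 0.0400 + 0.4091 + 0.1481
Sum = 0.793
df = 3. Since 0.793 < 6.251, we do not reject H₀.

0.793; do not reject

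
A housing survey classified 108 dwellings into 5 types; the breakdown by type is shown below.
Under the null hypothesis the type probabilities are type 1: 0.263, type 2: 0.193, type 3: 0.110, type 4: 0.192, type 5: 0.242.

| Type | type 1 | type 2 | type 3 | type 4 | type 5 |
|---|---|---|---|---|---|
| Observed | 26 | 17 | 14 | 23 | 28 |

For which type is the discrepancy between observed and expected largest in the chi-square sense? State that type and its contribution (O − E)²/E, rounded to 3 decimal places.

type 2, 0.709

Expected counts E_i = n·p_i: 108×0.263 = 28.404, 108×0.193 = 20.844, 108×0.110 = 11.88, 108×0.192 = 20.736, 108×0.242 = 26.136.
χ² = (26−28.404)²/28.404 + (17−20.844)²/20.844 + (14−11.88)²/11.88 + (23−20.736)²/20.736 + (28−26.136)²/26.136
   = 0.2035 + 0.7089 + 0.3783 + 0.2472 + 0.1329
The largest term is for type 2: 0.709.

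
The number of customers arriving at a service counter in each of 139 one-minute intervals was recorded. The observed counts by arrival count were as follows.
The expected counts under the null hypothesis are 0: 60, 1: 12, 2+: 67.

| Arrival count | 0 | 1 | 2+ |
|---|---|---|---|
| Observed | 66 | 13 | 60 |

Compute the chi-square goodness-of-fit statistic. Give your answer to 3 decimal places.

1.415

cat         O        E   (O−E)²/E
0          66       60     0.6000
1          13       12     0.0833
2+         60       67     0.7313
Sum = 1.415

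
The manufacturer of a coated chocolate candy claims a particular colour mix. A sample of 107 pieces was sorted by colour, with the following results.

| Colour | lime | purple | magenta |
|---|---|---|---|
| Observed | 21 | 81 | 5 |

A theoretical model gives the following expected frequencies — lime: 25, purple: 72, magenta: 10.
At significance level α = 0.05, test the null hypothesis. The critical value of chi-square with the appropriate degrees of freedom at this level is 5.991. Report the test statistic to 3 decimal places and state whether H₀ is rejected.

χ² = (21−25)²/25 + (81−72)²/72 + (5−10)²/10
   = 0.6400 + 1.1250 + 2.5000
Sum = 4.265
df = 2. Since 4.265 < 5.991, we do not reject H₀.

4.265; do not reject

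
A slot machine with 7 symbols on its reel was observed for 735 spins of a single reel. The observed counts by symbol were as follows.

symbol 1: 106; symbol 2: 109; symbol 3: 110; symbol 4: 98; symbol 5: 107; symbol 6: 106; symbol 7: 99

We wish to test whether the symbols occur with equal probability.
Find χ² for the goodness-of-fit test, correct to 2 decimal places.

Expected count for each of the 7 categories: 735/7 = 105.
cat           O        E   (O−E)²/E
symbol 1    106      105      0.010
symbol 2    109      105      0.152
symbol 3    110      105      0.238
symbol 4     98      105      0.467
symbol 5    107      105      0.038
symbol 6    106      105      0.010
symbol 7     99      105      0.343
Sum = 1.26

1.26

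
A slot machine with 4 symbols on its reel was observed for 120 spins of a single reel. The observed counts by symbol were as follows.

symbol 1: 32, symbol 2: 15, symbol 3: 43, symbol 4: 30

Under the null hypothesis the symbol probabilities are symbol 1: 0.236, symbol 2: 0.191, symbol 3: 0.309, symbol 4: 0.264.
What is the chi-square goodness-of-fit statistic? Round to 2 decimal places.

4.25

Expected counts E_i = n·p_i: 120×0.236 = 28.32, 120×0.191 = 22.92, 120×0.309 = 37.08, 120×0.264 = 31.68.
symbol 1: (32 − 28.32)²/28.32 = 13.5424/28.32 = 0.478
symbol 2: (15 − 22.92)²/22.92 = 62.7264/22.92 = 2.737
symbol 3: (43 − 37.08)²/37.08 = 35.0464/37.08 = 0.945
symbol 4: (30 − 31.68)²/31.68 = 2.8224/31.68 = 0.089
Sum = 4.25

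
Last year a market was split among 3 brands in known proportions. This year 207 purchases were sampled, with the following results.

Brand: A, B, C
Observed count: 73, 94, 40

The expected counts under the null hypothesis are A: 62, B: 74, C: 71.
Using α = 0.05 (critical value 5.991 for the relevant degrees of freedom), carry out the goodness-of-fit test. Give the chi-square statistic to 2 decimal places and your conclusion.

20.89; reject

A: (73 − 62)²/62 = 121/62 = 1.952
B: (94 − 74)²/74 = 400/74 = 5.405
C: (40 − 71)²/71 = 961/71 = 13.535
Sum = 20.89
df = 2. Since 20.89 > 5.991, we reject H₀.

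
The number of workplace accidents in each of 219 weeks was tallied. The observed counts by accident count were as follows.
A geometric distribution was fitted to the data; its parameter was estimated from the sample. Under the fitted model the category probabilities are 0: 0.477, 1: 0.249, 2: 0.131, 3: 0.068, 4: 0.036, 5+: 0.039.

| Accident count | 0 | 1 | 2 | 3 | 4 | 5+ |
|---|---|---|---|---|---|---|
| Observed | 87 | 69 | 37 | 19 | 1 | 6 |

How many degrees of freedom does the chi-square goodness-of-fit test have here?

There are k = 6 categories and 1 parameter estimated from the data, so df = 6 − 1 − 1 = 4.

4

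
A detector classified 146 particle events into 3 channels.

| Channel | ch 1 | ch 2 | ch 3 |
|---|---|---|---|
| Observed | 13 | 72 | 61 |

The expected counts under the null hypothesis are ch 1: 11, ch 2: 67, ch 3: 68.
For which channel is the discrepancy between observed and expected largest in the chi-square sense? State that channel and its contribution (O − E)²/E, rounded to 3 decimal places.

ch 3, 0.721

ch 1: (13 − 11)²/11 = 4/11 = 0.3636
ch 2: (72 − 67)²/67 = 25/67 = 0.3731
ch 3: (61 − 68)²/68 = 49/68 = 0.7206
The largest term is for ch 3: 0.721.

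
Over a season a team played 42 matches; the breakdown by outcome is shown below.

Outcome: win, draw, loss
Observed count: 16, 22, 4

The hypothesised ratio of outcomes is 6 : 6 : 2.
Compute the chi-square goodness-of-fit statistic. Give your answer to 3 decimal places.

1.778

Ratio total = 14. Expected counts: 42×6/14 = 18, 42×6/14 = 18, 42×2/14 = 6.
cat         O        E   (O−E)²/E
win        16       18     0.2222
draw       22       18     0.8889
loss        4        6     0.6667
Sum = 1.778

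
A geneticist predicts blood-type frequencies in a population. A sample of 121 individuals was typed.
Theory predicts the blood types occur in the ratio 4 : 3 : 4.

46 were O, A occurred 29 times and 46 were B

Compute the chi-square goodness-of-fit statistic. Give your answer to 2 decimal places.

0.67

Ratio total = 11. Expected counts: 121×4/11 = 44, 121×3/11 = 33, 121×4/11 = 44.
χ² = (46−44)²/44 + (29−33)²/33 + (46−44)²/44
   = 0.091 + 0.485 + 0.091
Sum = 0.67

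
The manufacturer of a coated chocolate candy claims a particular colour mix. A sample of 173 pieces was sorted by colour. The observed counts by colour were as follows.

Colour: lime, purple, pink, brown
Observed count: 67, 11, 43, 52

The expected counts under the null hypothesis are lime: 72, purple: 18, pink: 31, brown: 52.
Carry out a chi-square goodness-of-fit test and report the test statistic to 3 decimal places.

cat         O        E   (O−E)²/E
lime       67       72     0.3472
purple     11       18     2.7222
pink       43       31     4.6452
brown      52       52     0.0000
Sum = 7.715

7.715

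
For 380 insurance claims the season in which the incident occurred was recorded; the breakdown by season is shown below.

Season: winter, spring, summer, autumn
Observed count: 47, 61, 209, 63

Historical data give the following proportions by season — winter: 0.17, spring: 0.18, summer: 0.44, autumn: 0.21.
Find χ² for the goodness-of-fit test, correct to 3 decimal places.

19.582

Expected counts E_i = n·p_i: 380×0.17 = 64.6, 380×0.18 = 68.4, 380×0.44 = 167.2, 380×0.21 = 79.8.
winter: (47 − 64.6)²/64.6 = 309.76/64.6 = 4.7950
spring: (61 − 68.4)²/68.4 = 54.76/68.4 = 0.8006
summer: (209 − 167.2)²/167.2 = 1747.24/167.2 = 10.4500
autumn: (63 − 79.8)²/79.8 = 282.24/79.8 = 3.5368
Sum = 19.582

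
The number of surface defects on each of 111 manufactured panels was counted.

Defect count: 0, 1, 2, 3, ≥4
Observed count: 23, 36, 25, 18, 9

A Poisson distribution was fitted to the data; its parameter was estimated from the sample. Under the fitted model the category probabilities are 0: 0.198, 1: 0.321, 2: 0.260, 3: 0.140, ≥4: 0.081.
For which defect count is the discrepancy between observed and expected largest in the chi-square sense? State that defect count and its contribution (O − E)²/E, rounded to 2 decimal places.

Expected counts E_i = n·p_i: 111×0.198 = 21.978, 111×0.321 = 35.631, 111×0.260 = 28.86, 111×0.140 = 15.54, 111×0.081 = 8.991.
cat         O        E   (O−E)²/E
0          23   21.978      0.048
1          36   35.631      0.004
2          25    28.86      0.516
3          18    15.54      0.389
≥4          9    8.991      0.000
The largest term is for 2: 0.52.

2, 0.52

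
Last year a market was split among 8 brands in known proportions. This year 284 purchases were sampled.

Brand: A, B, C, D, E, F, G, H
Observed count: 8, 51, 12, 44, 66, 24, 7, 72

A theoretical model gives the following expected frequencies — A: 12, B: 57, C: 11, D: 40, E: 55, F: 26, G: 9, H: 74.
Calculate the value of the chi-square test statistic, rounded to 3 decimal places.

5.308

A: (8 − 12)²/12 = 16/12 = 1.3333
B: (51 − 57)²/57 = 36/57 = 0.6316
C: (12 − 11)²/11 = 1/11 = 0.0909
D: (44 − 40)²/40 = 16/40 = 0.4000
E: (66 − 55)²/55 = 121/55 = 2.2000
F: (24 − 26)²/26 = 4/26 = 0.1538
G: (7 − 9)²/9 = 4/9 = 0.4444
H: (72 − 74)²/74 = 4/74 = 0.0541
Sum = 5.308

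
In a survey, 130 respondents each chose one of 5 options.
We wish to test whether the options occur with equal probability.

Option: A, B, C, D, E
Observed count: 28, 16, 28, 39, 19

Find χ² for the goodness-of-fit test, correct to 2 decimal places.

12.54

Under H₀ each category has probability 1/5, so each expected count is 130/5 = 26.
χ² = (28−26)²/26 + (16−26)²/26 + (28−26)²/26 + (39−26)²/26 + (19−26)²/26
   = 0.154 + 3.846 + 0.154 + 6.500 + 1.885
Sum = 12.54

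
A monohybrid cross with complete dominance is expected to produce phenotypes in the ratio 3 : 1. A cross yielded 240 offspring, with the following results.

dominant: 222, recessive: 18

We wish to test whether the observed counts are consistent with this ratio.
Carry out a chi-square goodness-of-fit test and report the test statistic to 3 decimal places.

39.200

Ratio total = 4. Expected counts: 240×3/4 = 180, 240×1/4 = 60.
cat            O        E   (O−E)²/E
dominant     222      180     9.8000
recessive     18       60    29.4000
Sum = 39.200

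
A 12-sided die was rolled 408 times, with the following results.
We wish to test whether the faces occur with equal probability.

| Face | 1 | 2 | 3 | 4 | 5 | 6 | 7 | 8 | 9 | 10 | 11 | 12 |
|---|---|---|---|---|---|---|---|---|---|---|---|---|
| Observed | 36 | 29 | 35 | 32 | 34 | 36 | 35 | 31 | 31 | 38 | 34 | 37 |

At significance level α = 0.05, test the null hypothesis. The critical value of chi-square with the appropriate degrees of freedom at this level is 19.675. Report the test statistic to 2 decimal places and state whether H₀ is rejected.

2.41; do not reject

Expected count for each of the 12 categories: 408/12 = 34.
χ² = (36−34)²/34 + (29−34)²/34 + (35−34)²/34 + (32−34)²/34 + (34−34)²/34 + (36−34)²/34 + (35−34)²/34 + (31−34)²/34 + (31−34)²/34 + (38−34)²/34 + (34−34)²/34 + (37−34)²/34
   = 0.118 + 0.735 + 0.029 + 0.118 + 0.000 + 0.118 + 0.029 + 0.265 + 0.265 + 0.471 + 0.000 + 0.265
Sum = 2.41
df = 11. Since 2.41 < 19.675, we do not reject H₀.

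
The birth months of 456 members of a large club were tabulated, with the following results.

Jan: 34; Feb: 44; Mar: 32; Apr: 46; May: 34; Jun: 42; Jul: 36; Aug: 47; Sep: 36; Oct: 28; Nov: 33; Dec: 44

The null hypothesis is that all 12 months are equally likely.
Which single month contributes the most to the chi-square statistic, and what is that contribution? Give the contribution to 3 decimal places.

Expected count for each of the 12 categories: 456/12 = 38.
Jan: (34 − 38)²/38 = 16/38 = 0.4211
Feb: (44 − 38)²/38 = 36/38 = 0.9474
Mar: (32 − 38)²/38 = 36/38 = 0.9474
Apr: (46 − 38)²/38 = 64/38 = 1.6842
May: (34 − 38)²/38 = 16/38 = 0.4211
Jun: (42 − 38)²/38 = 16/38 = 0.4211
Jul: (36 − 38)²/38 = 4/38 = 0.1053
Aug: (47 − 38)²/38 = 81/38 = 2.1316
Sep: (36 − 38)²/38 = 4/38 = 0.1053
Oct: (28 − 38)²/38 = 100/38 = 2.6316
Nov: (33 − 38)²/38 = 25/38 = 0.6579
Dec: (44 − 38)²/38 = 36/38 = 0.9474
The largest term is for Oct: 2.632.

Oct, 2.632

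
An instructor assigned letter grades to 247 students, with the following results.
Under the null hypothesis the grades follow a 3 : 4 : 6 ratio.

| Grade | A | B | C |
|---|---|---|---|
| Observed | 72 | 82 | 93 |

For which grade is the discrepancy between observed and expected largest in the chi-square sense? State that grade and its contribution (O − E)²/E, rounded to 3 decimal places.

A, 3.947

Ratio total = 13. Expected counts: 247×3/13 = 57, 247×4/13 = 76, 247×6/13 = 114.
cat         O        E   (O−E)²/E
A          72       57     3.9474
B          82       76     0.4737
C          93      114     3.8684
The largest term is for A: 3.947.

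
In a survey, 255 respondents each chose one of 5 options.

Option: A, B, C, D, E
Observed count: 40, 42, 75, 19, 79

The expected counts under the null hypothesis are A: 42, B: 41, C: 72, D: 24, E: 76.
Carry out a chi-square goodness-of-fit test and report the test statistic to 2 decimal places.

1.40

cat         O        E   (O−E)²/E
A          40       42      0.095
B          42       41      0.024
C          75       72      0.125
D          19       24      1.042
E          79       76      0.118
Sum = 1.40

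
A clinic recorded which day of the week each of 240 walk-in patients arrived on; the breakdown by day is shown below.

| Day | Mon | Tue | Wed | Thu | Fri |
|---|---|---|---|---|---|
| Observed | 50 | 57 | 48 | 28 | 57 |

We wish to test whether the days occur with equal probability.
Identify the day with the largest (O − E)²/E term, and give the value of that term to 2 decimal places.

Thu, 8.33

Under H₀ each category has probability 1/5, so each expected count is 240/5 = 48.
cat         O        E   (O−E)²/E
Mon        50       48      0.083
Tue        57       48      1.688
Wed        48       48      0.000
Thu        28       48      8.333
Fri        57       48      1.688
The largest term is for Thu: 8.33.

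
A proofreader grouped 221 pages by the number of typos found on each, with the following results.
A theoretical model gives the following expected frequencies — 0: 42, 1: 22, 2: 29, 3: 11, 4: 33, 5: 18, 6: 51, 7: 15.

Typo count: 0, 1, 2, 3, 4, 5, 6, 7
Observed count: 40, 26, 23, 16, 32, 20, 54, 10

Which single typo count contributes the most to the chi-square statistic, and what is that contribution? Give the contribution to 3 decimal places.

χ² = (40−42)²/42 + (26−22)²/22 + (23−29)²/29 + (16−11)²/11 + (32−33)²/33 + (20−18)²/18 + (54−51)²/51 + (10−15)²/15
   = 0.0952 + 0.7273 + 1.2414 + 2.2727 + 0.0303 + 0.2222 + 0.1765 + 1.6667
The largest term is for 3: 2.273.

3, 2.273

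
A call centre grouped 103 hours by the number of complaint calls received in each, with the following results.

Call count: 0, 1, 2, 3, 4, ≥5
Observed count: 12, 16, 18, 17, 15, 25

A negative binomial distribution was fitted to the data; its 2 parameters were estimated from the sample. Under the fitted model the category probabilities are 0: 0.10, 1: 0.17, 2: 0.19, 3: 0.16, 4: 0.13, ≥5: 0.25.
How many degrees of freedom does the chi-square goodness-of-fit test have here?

3

There are k = 6 categories and 2 parameters estimated from the data, so df = 6 − 1 − 2 = 3.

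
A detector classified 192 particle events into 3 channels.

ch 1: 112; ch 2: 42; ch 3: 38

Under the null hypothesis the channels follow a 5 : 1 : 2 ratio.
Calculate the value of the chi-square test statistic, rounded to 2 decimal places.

16.12

Ratio total = 8. Expected counts: 192×5/8 = 120, 192×1/8 = 24, 192×2/8 = 48.
ch 1: (112 − 120)²/120 = 64/120 = 0.533
ch 2: (42 − 24)²/24 = 324/24 = 13.500
ch 3: (38 − 48)²/48 = 100/48 = 2.083
Sum = 16.12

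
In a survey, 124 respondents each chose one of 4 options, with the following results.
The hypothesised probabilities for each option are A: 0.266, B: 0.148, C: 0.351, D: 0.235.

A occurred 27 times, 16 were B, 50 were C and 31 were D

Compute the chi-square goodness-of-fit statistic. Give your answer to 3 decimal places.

2.469

Expected counts E_i = n·p_i: 124×0.266 = 32.984, 124×0.148 = 18.352, 124×0.351 = 43.524, 124×0.235 = 29.14.
χ² = (27−32.984)²/32.984 + (16−18.352)²/18.352 + (50−43.524)²/43.524 + (31−29.14)²/29.14
   = 1.0856 + 0.3014 + 0.9636 + 0.1187
Sum = 2.469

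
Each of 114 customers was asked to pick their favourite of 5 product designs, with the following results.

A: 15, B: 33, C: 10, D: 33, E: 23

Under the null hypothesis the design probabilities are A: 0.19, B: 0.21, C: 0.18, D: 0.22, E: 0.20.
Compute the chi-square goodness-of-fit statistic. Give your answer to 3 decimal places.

13.373

Expected counts E_i = n·p_i: 114×0.19 = 21.66, 114×0.21 = 23.94, 114×0.18 = 20.52, 114×0.22 = 25.08, 114×0.20 = 22.8.
A: (15 − 21.66)²/21.66 = 44.3556/21.66 = 2.0478
B: (33 − 23.94)²/23.94 = 82.0836/23.94 = 3.4287
C: (10 − 20.52)²/20.52 = 110.6704/20.52 = 5.3933
D: (33 − 25.08)²/25.08 = 62.7264/25.08 = 2.5011
E: (23 − 22.8)²/22.8 = 0.04/22.8 = 0.0018
Sum = 13.373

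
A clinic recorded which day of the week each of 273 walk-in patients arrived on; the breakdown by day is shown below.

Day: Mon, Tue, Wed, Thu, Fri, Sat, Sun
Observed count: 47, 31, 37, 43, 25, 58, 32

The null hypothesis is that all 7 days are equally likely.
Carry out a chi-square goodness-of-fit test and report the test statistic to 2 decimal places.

Under H₀ each category has probability 1/7, so each expected count is 273/7 = 39.
Mon: (47 − 39)²/39 = 64/39 = 1.641
Tue: (31 − 39)²/39 = 64/39 = 1.641
Wed: (37 − 39)²/39 = 4/39 = 0.103
Thu: (43 − 39)²/39 = 16/39 = 0.410
Fri: (25 − 39)²/39 = 196/39 = 5.026
Sat: (58 − 39)²/39 = 361/39 = 9.256
Sun: (32 − 39)²/39 = 49/39 = 1.256
Sum = 19.33

19.33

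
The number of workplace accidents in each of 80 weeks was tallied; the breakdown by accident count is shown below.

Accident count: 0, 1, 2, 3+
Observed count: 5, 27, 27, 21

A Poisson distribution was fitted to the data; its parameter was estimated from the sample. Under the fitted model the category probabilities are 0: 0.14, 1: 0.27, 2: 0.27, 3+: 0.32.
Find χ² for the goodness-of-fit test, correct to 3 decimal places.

6.959

Expected counts E_i = n·p_i: 80×0.14 = 11.2, 80×0.27 = 21.6, 80×0.27 = 21.6, 80×0.32 = 25.6.
cat         O        E   (O−E)²/E
0           5     11.2     3.4321
1          27     21.6     1.3500
2          27     21.6     1.3500
3+         21     25.6     0.8266
Sum = 6.959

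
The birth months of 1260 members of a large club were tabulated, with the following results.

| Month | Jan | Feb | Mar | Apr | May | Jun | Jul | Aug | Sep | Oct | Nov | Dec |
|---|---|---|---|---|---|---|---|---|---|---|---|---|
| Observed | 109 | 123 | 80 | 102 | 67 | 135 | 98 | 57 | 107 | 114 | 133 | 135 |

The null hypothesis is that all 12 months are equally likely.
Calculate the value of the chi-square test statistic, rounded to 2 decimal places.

Expected count for each of the 12 categories: 1260/12 = 105.
χ² = (109−105)²/105 + (123−105)²/105 + (80−105)²/105 + (102−105)²/105 + (67−105)²/105 + (135−105)²/105 + (98−105)²/105 + (57−105)²/105 + (107−105)²/105 + (114−105)²/105 + (133−105)²/105 + (135−105)²/105
   = 0.152 + 3.086 + 5.952 + 0.086 + 13.752 + 8.571 + 0.467 + 21.943 + 0.038 + 0.771 + 7.467 + 8.571
Sum = 70.86

70.86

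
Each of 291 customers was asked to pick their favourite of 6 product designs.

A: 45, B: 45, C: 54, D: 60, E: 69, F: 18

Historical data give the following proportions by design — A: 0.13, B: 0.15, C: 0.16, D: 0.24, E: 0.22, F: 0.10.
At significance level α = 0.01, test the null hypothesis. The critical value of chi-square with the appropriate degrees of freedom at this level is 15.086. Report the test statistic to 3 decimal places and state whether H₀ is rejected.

Expected counts E_i = n·p_i: 291×0.13 = 37.83, 291×0.15 = 43.65, 291×0.16 = 46.56, 291×0.24 = 69.84, 291×0.22 = 64.02, 291×0.10 = 29.1.
χ² = (45−37.83)²/37.83 + (45−43.65)²/43.65 + (54−46.56)²/46.56 + (60−69.84)²/69.84 + (69−64.02)²/64.02 + (18−29.1)²/29.1
   = 1.3589 + 0.0418 + 1.1889 + 1.3864 + 0.3874 + 4.2340
Sum = 8.597
df = 5. Since 8.597 < 15.086, we do not reject H₀.

8.597; do not reject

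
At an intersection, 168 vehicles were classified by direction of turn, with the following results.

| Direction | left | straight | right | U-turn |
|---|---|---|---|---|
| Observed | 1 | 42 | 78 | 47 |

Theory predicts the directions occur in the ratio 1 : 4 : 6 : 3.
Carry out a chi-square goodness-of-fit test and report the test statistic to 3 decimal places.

Ratio total = 14. Expected counts: 168×1/14 = 12, 168×4/14 = 48, 168×6/14 = 72, 168×3/14 = 36.
cat           O        E   (O−E)²/E
left          1       12    10.0833
straight     42       48     0.7500
right        78       72     0.5000
U-turn       47       36     3.3611
Sum = 14.694

14.694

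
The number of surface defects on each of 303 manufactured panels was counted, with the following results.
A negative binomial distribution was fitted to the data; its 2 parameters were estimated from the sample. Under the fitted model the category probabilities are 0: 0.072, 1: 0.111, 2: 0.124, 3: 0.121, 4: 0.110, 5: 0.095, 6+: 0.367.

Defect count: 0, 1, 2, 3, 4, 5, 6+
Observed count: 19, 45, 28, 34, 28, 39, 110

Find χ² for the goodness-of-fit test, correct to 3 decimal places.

11.328

Expected counts E_i = n·p_i: 303×0.072 = 21.816, 303×0.111 = 33.633, 303×0.124 = 37.572, 303×0.121 = 36.663, 303×0.110 = 33.33, 303×0.095 = 28.785, 303×0.367 = 111.201.
χ² = (19−21.816)²/21.816 + (45−33.633)²/33.633 + (28−37.572)²/37.572 + (34−36.663)²/36.663 + (28−33.33)²/33.33 + (39−28.785)²/28.785 + (110−111.201)²/111.201
   = 0.3635 + 3.8417 + 2.4386 + 0.1934 + 0.8524 + 3.6250 + 0.0130
Sum = 11.328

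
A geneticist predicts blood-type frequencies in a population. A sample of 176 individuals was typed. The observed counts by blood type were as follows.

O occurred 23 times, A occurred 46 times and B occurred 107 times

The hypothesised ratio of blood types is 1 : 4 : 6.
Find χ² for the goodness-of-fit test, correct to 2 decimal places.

Ratio total = 11. Expected counts: 176×1/11 = 16, 176×4/11 = 64, 176×6/11 = 96.
χ² = (23−16)²/16 + (46−64)²/64 + (107−96)²/96
   = 3.063 + 5.063 + 1.260
Sum = 9.39

9.39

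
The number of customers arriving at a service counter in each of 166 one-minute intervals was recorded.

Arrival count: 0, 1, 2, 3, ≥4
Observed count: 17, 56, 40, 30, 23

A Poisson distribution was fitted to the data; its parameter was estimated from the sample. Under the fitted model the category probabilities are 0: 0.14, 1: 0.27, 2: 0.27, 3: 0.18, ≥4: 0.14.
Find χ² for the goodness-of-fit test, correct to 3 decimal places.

4.986

Expected counts E_i = n·p_i: 166×0.14 = 23.24, 166×0.27 = 44.82, 166×0.27 = 44.82, 166×0.18 = 29.88, 166×0.14 = 23.24.
0: (17 − 23.24)²/23.24 = 38.9376/23.24 = 1.6755
1: (56 − 44.82)²/44.82 = 124.9924/44.82 = 2.7888
2: (40 − 44.82)²/44.82 = 23.2324/44.82 = 0.5183
3: (30 − 29.88)²/29.88 = 0.0144/29.88 = 0.0005
≥4: (23 − 23.24)²/23.24 = 0.0576/23.24 = 0.0025
Sum = 4.986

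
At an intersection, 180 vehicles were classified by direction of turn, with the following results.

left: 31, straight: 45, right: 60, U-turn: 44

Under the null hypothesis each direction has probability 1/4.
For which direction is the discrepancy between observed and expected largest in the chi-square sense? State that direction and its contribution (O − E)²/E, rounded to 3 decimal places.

Expected count for each of the 4 categories: 180/4 = 45.
left: (31 − 45)²/45 = 196/45 = 4.3556
straight: (45 − 45)²/45 = 0/45 = 0.0000
right: (60 − 45)²/45 = 225/45 = 5.0000
U-turn: (44 − 45)²/45 = 1/45 = 0.0222
The largest term is for right: 5.000.

right, 5.000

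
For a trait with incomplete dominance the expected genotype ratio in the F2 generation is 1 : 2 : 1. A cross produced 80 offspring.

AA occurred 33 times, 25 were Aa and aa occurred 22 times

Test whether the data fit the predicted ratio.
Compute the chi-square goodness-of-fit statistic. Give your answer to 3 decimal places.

Ratio total = 4. Expected counts: 80×1/4 = 20, 80×2/4 = 40, 80×1/4 = 20.
χ² = (33−20)²/20 + (25−40)²/40 + (22−20)²/20
   = 8.4500 + 5.6250 + 0.2000
Sum = 14.275

14.275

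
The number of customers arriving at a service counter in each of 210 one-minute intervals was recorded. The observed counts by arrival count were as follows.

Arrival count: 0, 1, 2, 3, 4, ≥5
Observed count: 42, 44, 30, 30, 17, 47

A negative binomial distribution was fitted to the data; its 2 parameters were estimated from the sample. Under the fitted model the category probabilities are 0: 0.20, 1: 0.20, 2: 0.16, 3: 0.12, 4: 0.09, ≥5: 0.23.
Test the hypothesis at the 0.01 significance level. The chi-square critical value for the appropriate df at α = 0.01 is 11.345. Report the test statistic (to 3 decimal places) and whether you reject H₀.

1.621; do not reject

Expected counts E_i = n·p_i: 210×0.20 = 42, 210×0.20 = 42, 210×0.16 = 33.6, 210×0.12 = 25.2, 210×0.09 = 18.9, 210×0.23 = 48.3.
cat         O        E   (O−E)²/E
0          42       42     0.0000
1          44       42     0.0952
2          30     33.6     0.3857
3          30     25.2     0.9143
4          17     18.9     0.1910
≥5         47     48.3     0.0350
Sum = 1.621
df = 3. Since 1.621 < 11.345, we do not reject H₀.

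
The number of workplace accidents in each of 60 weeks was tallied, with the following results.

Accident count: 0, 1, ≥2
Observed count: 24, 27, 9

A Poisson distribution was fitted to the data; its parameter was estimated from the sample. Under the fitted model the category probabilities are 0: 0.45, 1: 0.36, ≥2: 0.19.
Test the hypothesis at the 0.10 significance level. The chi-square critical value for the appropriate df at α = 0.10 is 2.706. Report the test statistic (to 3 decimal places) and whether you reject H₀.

Expected counts E_i = n·p_i: 60×0.45 = 27, 60×0.36 = 21.6, 60×0.19 = 11.4.
cat         O        E   (O−E)²/E
0          24       27     0.3333
1          27     21.6     1.3500
≥2          9     11.4     0.5053
Sum = 2.189
df = 1. Since 2.189 < 2.706, we do not reject H₀.

2.189; do not reject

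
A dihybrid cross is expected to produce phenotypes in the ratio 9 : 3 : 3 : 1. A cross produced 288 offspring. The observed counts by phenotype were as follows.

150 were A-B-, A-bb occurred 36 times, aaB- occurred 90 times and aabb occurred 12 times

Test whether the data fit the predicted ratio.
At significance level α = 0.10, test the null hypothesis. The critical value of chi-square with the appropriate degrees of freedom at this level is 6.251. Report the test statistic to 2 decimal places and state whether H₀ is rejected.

Ratio total = 16. Expected counts: 288×9/16 = 162, 288×3/16 = 54, 288×3/16 = 54, 288×1/16 = 18.
A-B-: (150 − 162)²/162 = 144/162 = 0.889
A-bb: (36 − 54)²/54 = 324/54 = 6.000
aaB-: (90 − 54)²/54 = 1296/54 = 24.000
aabb: (12 − 18)²/18 = 36/18 = 2.000
Sum = 32.89
df = 3. Since 32.89 > 6.251, we reject H₀.

32.89; reject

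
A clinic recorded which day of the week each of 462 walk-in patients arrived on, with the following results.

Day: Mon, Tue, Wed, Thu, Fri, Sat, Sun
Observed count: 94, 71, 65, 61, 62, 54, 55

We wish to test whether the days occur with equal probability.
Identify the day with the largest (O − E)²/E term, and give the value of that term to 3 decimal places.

Expected count for each of the 7 categories: 462/7 = 66.
Mon: (94 − 66)²/66 = 784/66 = 11.8788
Tue: (71 − 66)²/66 = 25/66 = 0.3788
Wed: (65 − 66)²/66 = 1/66 = 0.0152
Thu: (61 − 66)²/66 = 25/66 = 0.3788
Fri: (62 − 66)²/66 = 16/66 = 0.2424
Sat: (54 − 66)²/66 = 144/66 = 2.1818
Sun: (55 − 66)²/66 = 121/66 = 1.8333
The largest term is for Mon: 11.879.

Mon, 11.879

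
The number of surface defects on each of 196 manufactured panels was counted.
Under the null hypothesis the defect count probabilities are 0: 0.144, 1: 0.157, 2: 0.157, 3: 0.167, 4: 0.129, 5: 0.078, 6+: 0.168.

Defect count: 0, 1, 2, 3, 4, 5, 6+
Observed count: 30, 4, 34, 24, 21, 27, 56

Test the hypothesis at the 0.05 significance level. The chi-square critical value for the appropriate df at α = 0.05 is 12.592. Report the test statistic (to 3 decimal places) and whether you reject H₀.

51.936; reject

Expected counts E_i = n·p_i: 196×0.144 = 28.224, 196×0.157 = 30.772, 196×0.157 = 30.772, 196×0.167 = 32.732, 196×0.129 = 25.284, 196×0.078 = 15.288, 196×0.168 = 32.928.
χ² = (30−28.224)²/28.224 + (4−30.772)²/30.772 + (34−30.772)²/30.772 + (24−32.732)²/32.732 + (21−25.284)²/25.284 + (27−15.288)²/15.288 + (56−32.928)²/32.928
   = 0.1118 + 23.2920 + 0.3386 + 2.3295 + 0.7259 + 8.9725 + 16.1661
Sum = 51.936
df = 6. Since 51.936 > 12.592, we reject H₀.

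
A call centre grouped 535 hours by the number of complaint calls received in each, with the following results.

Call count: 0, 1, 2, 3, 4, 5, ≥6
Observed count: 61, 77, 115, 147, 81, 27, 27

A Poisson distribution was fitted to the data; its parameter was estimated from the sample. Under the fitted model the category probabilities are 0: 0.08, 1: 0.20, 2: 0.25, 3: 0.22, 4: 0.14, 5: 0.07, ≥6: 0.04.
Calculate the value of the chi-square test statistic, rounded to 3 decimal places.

Expected counts E_i = n·p_i: 535×0.08 = 42.8, 535×0.20 = 107, 535×0.25 = 133.75, 535×0.22 = 117.7, 535×0.14 = 74.9, 535×0.07 = 37.45, 535×0.04 = 21.4.
cat         O        E   (O−E)²/E
0          61     42.8     7.7393
1          77      107     8.4112
2         115   133.75     2.6285
3         147    117.7     7.2939
4          81     74.9     0.4968
5          27    37.45     2.9160
≥6         27     21.4     1.4654
Sum = 30.951

30.951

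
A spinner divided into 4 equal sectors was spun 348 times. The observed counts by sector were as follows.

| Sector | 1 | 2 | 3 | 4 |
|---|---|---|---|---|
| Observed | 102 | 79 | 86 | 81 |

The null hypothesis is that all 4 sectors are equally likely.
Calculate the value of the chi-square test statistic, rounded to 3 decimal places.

3.747

Under H₀ each category has probability 1/4, so each expected count is 348/4 = 87.
1: (102 − 87)²/87 = 225/87 = 2.5862
2: (79 − 87)²/87 = 64/87 = 0.7356
3: (86 − 87)²/87 = 1/87 = 0.0115
4: (81 − 87)²/87 = 36/87 = 0.4138
Sum = 3.747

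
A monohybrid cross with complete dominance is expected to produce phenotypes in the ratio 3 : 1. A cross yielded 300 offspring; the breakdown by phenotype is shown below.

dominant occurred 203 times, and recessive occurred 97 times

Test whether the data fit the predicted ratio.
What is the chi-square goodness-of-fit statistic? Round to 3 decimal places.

8.604

Ratio total = 4. Expected counts: 300×3/4 = 225, 300×1/4 = 75.
dominant: (203 − 225)²/225 = 484/225 = 2.1511
recessive: (97 − 75)²/75 = 484/75 = 6.4533
Sum = 8.604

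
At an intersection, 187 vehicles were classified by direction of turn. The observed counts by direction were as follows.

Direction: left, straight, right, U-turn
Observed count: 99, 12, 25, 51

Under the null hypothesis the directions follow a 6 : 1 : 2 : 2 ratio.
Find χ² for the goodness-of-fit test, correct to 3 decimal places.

12.441

Ratio total = 11. Expected counts: 187×6/11 = 102, 187×1/11 = 17, 187×2/11 = 34, 187×2/11 = 34.
left: (99 − 102)²/102 = 9/102 = 0.0882
straight: (12 − 17)²/17 = 25/17 = 1.4706
right: (25 − 34)²/34 = 81/34 = 2.3824
U-turn: (51 − 34)²/34 = 289/34 = 8.5000
Sum = 12.441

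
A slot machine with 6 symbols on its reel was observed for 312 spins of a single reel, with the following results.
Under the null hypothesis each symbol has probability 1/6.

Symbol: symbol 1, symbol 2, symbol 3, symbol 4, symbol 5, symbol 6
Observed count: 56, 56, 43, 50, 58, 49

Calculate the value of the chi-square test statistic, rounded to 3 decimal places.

3.115

Expected count for each of the 6 categories: 312/6 = 52.
symbol 1: (56 − 52)²/52 = 16/52 = 0.3077
symbol 2: (56 − 52)²/52 = 16/52 = 0.3077
symbol 3: (43 − 52)²/52 = 81/52 = 1.5577
symbol 4: (50 − 52)²/52 = 4/52 = 0.0769
symbol 5: (58 − 52)²/52 = 36/52 = 0.6923
symbol 6: (49 − 52)²/52 = 9/52 = 0.1731
Sum = 3.115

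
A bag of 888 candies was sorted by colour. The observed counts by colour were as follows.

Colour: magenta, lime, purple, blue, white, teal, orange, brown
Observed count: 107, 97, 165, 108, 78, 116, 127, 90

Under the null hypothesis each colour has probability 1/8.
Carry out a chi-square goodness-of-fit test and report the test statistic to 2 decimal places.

Under H₀ each category has probability 1/8, so each expected count is 888/8 = 111.
cat          O        E   (O−E)²/E
magenta    107      111      0.144
lime        97      111      1.766
purple     165      111     26.270
blue       108      111      0.081
white       78      111      9.811
teal       116      111      0.225
orange     127      111      2.306
brown       90      111      3.973
Sum = 44.58

44.58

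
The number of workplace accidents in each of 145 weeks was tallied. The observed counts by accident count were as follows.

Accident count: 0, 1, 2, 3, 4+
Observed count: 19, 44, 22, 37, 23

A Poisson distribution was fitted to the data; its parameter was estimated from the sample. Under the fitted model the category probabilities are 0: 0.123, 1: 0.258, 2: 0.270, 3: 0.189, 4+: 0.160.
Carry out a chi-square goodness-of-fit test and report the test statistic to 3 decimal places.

Expected counts E_i = n·p_i: 145×0.123 = 17.835, 145×0.258 = 37.41, 145×0.270 = 39.15, 145×0.189 = 27.405, 145×0.160 = 23.2.
0: (19 − 17.835)²/17.835 = 1.357225/17.835 = 0.0761
1: (44 − 37.41)²/37.41 = 43.4281/37.41 = 1.1609
2: (22 − 39.15)²/39.15 = 294.1225/39.15 = 7.5127
3: (37 − 27.405)²/27.405 = 92.064025/27.405 = 3.3594
4+: (23 − 23.2)²/23.2 = 0.04/23.2 = 0.0017
Sum = 12.111

12.111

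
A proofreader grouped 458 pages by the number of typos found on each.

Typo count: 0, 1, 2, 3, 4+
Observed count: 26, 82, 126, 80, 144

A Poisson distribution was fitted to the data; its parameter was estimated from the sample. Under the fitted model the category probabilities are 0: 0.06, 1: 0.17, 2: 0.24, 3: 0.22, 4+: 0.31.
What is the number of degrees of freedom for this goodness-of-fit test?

3

There are k = 5 categories and 1 parameter estimated from the data, so df = 5 − 1 − 1 = 3.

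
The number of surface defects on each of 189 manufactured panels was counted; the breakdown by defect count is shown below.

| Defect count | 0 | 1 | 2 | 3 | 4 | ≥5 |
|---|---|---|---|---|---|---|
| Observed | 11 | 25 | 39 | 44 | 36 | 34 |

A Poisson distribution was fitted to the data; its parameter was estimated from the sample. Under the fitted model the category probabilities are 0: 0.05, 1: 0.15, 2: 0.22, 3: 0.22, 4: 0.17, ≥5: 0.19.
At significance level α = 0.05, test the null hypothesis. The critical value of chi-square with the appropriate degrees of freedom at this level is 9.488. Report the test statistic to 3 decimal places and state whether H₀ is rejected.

1.519; do not reject

Expected counts E_i = n·p_i: 189×0.05 = 9.45, 189×0.15 = 28.35, 189×0.22 = 41.58, 189×0.22 = 41.58, 189×0.17 = 32.13, 189×0.19 = 35.91.
cat         O        E   (O−E)²/E
0          11     9.45     0.2542
1          25    28.35     0.3959
2          39    41.58     0.1601
3          44    41.58     0.1408
4          36    32.13     0.4661
≥5         34    35.91     0.1016
Sum = 1.519
df = 4. Since 1.519 < 9.488, we do not reject H₀.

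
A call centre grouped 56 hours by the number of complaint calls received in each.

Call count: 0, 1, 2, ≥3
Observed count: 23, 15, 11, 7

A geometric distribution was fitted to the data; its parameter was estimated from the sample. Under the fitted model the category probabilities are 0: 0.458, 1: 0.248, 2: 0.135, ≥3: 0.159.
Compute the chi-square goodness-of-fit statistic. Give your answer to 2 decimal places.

Expected counts E_i = n·p_i: 56×0.458 = 25.648, 56×0.248 = 13.888, 56×0.135 = 7.56, 56×0.159 = 8.904.
χ² = (23−25.648)²/25.648 + (15−13.888)²/13.888 + (11−7.56)²/7.56 + (7−8.904)²/8.904
   = 0.273 + 0.089 + 1.565 + 0.407
Sum = 2.33

2.33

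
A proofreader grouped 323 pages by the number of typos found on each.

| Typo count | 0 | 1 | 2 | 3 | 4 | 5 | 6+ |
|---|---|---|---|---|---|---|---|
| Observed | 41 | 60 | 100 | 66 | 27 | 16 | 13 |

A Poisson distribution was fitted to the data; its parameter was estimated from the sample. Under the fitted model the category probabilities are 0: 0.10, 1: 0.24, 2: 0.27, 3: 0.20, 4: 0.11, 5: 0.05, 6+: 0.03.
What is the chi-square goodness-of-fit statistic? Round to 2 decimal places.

11.39

Expected counts E_i = n·p_i: 323×0.10 = 32.3, 323×0.24 = 77.52, 323×0.27 = 87.21, 323×0.20 = 64.6, 323×0.11 = 35.53, 323×0.05 = 16.15, 323×0.03 = 9.69.
χ² = (41−32.3)²/32.3 + (60−77.52)²/77.52 + (100−87.21)²/87.21 + (66−64.6)²/64.6 + (27−35.53)²/35.53 + (16−16.15)²/16.15 + (13−9.69)²/9.69
   = 2.343 + 3.960 + 1.876 + 0.030 + 2.048 + 0.001 + 1.131
Sum = 11.39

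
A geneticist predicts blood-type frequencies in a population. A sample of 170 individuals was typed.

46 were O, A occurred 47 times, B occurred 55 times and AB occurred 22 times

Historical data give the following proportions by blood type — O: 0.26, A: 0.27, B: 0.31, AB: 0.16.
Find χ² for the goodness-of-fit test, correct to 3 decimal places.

Expected counts E_i = n·p_i: 170×0.26 = 44.2, 170×0.27 = 45.9, 170×0.31 = 52.7, 170×0.16 = 27.2.
cat         O        E   (O−E)²/E
O          46     44.2     0.0733
A          47     45.9     0.0264
B          55     52.7     0.1004
AB         22     27.2     0.9941
Sum = 1.194

1.194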